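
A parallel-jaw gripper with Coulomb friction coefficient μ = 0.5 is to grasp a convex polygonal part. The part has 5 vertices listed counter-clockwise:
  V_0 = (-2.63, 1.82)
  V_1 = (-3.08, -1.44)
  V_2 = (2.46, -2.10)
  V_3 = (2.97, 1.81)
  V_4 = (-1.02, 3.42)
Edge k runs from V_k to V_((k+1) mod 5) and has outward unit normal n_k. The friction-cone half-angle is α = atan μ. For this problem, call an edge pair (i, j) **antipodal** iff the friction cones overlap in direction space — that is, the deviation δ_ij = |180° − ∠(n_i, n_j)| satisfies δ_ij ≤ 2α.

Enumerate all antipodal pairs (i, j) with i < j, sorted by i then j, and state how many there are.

α = atan 0.5 = 26.57°;  2α = 53.13°
n_0 = (-0.9906, +0.1367)
n_1 = (-0.1183, -0.9930)
n_2 = (+0.9916, -0.1293)
n_3 = (+0.3742, +0.9274)
n_4 = (-0.7049, +0.7093)
  (0,1): δ = 88.93°  ·
  (0,2): δ = 0.43°  ✓
  (0,3): δ = 75.88°  ·
  (0,4): δ = 142.68°  ·
  (1,2): δ = 90.64°  ·
  (1,3): δ = 15.18°  ✓
  (1,4): δ = 51.62°  ✓
  (2,3): δ = 104.54°  ·
  (2,4): δ = 37.75°  ✓
  (3,4): δ = 113.20°  ·
antipodal pairs: 4

count = 4; pairs: (0,2), (1,3), (1,4), (2,4)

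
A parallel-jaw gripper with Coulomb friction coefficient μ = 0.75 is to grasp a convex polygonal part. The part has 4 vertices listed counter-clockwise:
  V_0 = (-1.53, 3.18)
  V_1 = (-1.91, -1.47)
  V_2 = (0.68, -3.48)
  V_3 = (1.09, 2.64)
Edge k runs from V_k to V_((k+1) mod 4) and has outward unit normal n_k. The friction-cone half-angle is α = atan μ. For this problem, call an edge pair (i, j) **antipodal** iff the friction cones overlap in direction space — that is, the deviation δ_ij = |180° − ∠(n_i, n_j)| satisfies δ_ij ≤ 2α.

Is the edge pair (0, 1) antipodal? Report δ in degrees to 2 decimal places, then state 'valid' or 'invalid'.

δ = 123.14°, invalid

α = atan 0.75 = 36.87°;  2α = 73.74°
edge 0: e_0 = (-0.38, -4.65);  n_0 = (-0.9967, +0.0814)
edge 1: e_1 = (+2.59, -2.01);  n_1 = (-0.6131, -0.7900)
∠(n_0, n_1) = 56.86°
δ = |180° − 56.86°| = 123.14°
123.14° > 2α = 73.74°  →  invalid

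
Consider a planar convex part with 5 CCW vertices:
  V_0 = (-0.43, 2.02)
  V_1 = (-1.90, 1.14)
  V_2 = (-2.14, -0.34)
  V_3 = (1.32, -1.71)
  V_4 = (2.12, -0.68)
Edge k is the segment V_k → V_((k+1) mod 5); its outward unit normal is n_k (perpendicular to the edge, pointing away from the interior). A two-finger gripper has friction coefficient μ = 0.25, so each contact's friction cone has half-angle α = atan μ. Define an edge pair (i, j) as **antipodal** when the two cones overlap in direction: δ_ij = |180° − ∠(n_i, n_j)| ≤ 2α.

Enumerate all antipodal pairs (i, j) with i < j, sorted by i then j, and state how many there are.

α = atan 0.25 = 14.04°;  2α = 28.07°
n_0 = (-0.5136, +0.8580)
n_1 = (-0.9871, +0.1601)
n_2 = (-0.3681, -0.9298)
n_3 = (+0.7898, -0.6134)
n_4 = (+0.7270, +0.6866)
  (0,1): δ = 130.12°  ·
  (0,2): δ = 52.51°  ·
  (0,3): δ = 21.26°  ✓
  (0,4): δ = 102.46°  ·
  (1,2): δ = 102.39°  ·
  (1,3): δ = 28.63°  ·
  (1,4): δ = 52.57°  ·
  (2,3): δ = 106.24°  ·
  (2,4): δ = 25.04°  ✓
  (3,4): δ = 98.80°  ·
antipodal pairs: 2

count = 2; pairs: (0,3), (2,4)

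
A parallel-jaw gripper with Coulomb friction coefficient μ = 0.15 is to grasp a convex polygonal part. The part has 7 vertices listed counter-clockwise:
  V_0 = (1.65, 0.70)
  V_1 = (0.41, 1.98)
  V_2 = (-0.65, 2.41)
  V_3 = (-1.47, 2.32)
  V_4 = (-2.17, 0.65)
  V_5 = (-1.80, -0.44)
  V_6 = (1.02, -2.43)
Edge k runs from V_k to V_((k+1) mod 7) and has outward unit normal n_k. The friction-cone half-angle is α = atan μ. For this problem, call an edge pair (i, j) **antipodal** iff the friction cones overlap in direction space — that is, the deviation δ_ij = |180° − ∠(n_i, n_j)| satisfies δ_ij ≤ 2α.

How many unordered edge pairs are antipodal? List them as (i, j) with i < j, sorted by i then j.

α = atan 0.15 = 8.53°;  2α = 17.06°
n_0 = (+0.7182, +0.6958)
n_1 = (+0.3759, +0.9267)
n_2 = (-0.1091, +0.9940)
n_3 = (-0.9223, +0.3866)
n_4 = (-0.9469, -0.3214)
n_5 = (-0.5766, -0.8170)
n_6 = (+0.9803, -0.1973)
  (0,1): δ = 156.17°  ·
  (0,2): δ = 127.83°  ·
  (0,3): δ = 66.83°  ·
  (0,4): δ = 25.34°  ·
  (0,5): δ = 10.70°  ✓
  (0,6): δ = 124.53°  ·
  (1,2): δ = 151.66°  ·
  (1,3): δ = 90.66°  ·
  (1,4): δ = 49.17°  ·
  (1,5): δ = 13.13°  ✓
  (1,6): δ = 100.70°  ·
  (2,3): δ = 119.01°  ·
  (2,4): δ = 77.51°  ·
  (2,5): δ = 41.47°  ·
  (2,6): δ = 72.36°  ·
  (3,4): δ = 138.51°  ·
  (3,5): δ = 102.47°  ·
  (3,6): δ = 11.36°  ✓
  (4,5): δ = 143.96°  ·
  (4,6): δ = 30.13°  ·
  (5,6): δ = 66.17°  ·
antipodal pairs: 3

count = 3; pairs: (0,5), (1,5), (3,6)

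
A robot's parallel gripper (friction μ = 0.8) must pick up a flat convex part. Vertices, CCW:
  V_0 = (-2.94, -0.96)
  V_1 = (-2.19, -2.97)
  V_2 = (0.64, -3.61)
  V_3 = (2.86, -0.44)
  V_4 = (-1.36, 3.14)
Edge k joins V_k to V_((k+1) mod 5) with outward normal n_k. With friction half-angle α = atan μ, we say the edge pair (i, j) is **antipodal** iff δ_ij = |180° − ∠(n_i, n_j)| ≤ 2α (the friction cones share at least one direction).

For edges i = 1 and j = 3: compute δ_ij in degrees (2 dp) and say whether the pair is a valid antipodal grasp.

δ = 27.57°, valid

α = atan 0.8 = 38.66°;  2α = 77.32°
edge 1: e_1 = (+2.83, -0.64);  n_1 = (-0.2206, -0.9754)
edge 3: e_3 = (-4.22, +3.58);  n_3 = (+0.6469, +0.7626)
∠(n_1, n_3) = 152.43°
δ = |180° − 152.43°| = 27.57°
27.57° ≤ 2α = 77.32°  →  valid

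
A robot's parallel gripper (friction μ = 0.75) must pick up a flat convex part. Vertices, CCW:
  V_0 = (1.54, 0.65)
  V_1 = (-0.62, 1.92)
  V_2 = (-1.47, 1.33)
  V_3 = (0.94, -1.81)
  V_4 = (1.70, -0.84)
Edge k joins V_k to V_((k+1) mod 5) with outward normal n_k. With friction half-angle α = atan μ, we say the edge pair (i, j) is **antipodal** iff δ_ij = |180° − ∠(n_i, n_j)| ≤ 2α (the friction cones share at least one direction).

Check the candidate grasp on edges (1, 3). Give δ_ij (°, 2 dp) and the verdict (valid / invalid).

δ = 17.16°, valid

α = atan 0.75 = 36.87°;  2α = 73.74°
edge 1: e_1 = (-0.85, -0.59);  n_1 = (-0.5702, +0.8215)
edge 3: e_3 = (+0.76, +0.97);  n_3 = (+0.7872, -0.6167)
∠(n_1, n_3) = 162.84°
δ = |180° − 162.84°| = 17.16°
17.16° ≤ 2α = 73.74°  →  valid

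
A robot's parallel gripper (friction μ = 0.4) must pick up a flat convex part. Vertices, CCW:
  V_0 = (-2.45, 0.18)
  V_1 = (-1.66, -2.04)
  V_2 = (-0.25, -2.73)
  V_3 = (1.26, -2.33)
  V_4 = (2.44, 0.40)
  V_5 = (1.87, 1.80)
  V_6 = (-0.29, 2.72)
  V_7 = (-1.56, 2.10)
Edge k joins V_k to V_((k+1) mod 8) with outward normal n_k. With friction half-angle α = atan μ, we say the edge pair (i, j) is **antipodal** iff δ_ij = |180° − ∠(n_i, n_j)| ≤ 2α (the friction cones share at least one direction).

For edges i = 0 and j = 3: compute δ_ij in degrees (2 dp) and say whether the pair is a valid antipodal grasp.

α = atan 0.4 = 21.80°;  2α = 43.60°
edge 0: e_0 = (+0.79, -2.22);  n_0 = (-0.9421, -0.3353)
edge 3: e_3 = (+1.18, +2.73);  n_3 = (+0.9179, -0.3968)
∠(n_0, n_3) = 137.04°
δ = |180° − 137.04°| = 42.96°
42.96° ≤ 2α = 43.60°  →  valid

δ = 42.96°, valid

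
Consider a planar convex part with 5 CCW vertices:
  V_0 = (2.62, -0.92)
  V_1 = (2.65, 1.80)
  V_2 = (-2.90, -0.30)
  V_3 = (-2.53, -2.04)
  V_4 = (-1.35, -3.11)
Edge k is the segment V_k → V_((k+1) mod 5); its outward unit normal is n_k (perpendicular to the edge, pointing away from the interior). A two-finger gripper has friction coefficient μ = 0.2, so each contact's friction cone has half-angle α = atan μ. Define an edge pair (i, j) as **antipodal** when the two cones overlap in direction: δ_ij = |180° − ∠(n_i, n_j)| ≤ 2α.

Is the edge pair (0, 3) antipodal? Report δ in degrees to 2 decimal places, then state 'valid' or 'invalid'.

δ = 48.43°, invalid

α = atan 0.2 = 11.31°;  2α = 22.62°
edge 0: e_0 = (+0.03, +2.72);  n_0 = (+0.9999, -0.0110)
edge 3: e_3 = (+1.18, -1.07);  n_3 = (-0.6717, -0.7408)
∠(n_0, n_3) = 131.57°
δ = |180° − 131.57°| = 48.43°
48.43° > 2α = 22.62°  →  invalid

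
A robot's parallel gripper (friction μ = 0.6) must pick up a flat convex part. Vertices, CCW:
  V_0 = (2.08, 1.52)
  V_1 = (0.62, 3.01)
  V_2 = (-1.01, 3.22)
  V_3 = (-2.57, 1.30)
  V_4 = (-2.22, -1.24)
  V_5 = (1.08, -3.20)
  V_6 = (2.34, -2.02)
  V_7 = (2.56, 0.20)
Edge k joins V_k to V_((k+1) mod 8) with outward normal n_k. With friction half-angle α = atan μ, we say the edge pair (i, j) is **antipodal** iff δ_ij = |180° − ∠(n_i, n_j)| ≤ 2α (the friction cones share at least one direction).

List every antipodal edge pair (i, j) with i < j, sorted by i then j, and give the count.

count = 11; pairs: (0,3), (0,4), (1,4), (1,5), (2,5), (2,6), (2,7), (3,5), (3,6), (3,7), (4,7)

α = atan 0.6 = 30.96°;  2α = 61.93°
n_0 = (+0.7143, +0.6999)
n_1 = (+0.1278, +0.9918)
n_2 = (-0.7761, +0.6306)
n_3 = (-0.9906, -0.1365)
n_4 = (-0.5107, -0.8598)
n_5 = (+0.6836, -0.7299)
n_6 = (+0.9951, -0.0986)
n_7 = (+0.9398, +0.3417)
  (0,1): δ = 141.76°  ·
  (0,2): δ = 83.51°  ·
  (0,3): δ = 36.57°  ✓
  (0,4): δ = 14.87°  ✓
  (0,5): δ = 88.70°  ·
  (0,6): δ = 129.92°  ·
  (0,7): δ = 155.57°  ·
  (1,2): δ = 121.75°  ·
  (1,3): δ = 74.81°  ·
  (1,4): δ = 23.37°  ✓
  (1,5): δ = 50.46°  ✓
  (1,6): δ = 91.68°  ·
  (1,7): δ = 117.32°  ·
  (2,3): δ = 133.06°  ·
  (2,4): δ = 81.61°  ·
  (2,5): δ = 7.78°  ✓
  (2,6): δ = 33.43°  ✓
  (2,7): δ = 59.08°  ✓
  (3,4): δ = 128.55°  ·
  (3,5): δ = 54.72°  ✓
  (3,6): δ = 13.51°  ✓
  (3,7): δ = 12.14°  ✓
  (4,5): δ = 106.17°  ·
  (4,6): δ = 64.95°  ·
  (4,7): δ = 39.31°  ✓
  (5,6): δ = 138.78°  ·
  (5,7): δ = 113.14°  ·
  (6,7): δ = 154.36°  ·
antipodal pairs: 11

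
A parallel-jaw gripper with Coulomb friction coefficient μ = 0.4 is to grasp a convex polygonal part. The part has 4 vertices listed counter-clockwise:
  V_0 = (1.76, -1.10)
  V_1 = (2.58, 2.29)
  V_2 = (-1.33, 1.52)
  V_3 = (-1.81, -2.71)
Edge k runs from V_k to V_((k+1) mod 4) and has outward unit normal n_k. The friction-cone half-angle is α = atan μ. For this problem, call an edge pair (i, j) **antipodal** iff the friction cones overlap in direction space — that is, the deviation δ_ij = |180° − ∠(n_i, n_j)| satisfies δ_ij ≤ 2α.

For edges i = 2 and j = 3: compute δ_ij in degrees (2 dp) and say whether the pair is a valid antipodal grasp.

δ = 59.25°, invalid

α = atan 0.4 = 21.80°;  2α = 43.60°
edge 2: e_2 = (-0.48, -4.23);  n_2 = (-0.9936, +0.1128)
edge 3: e_3 = (+3.57, +1.61);  n_3 = (+0.4111, -0.9116)
∠(n_2, n_3) = 120.75°
δ = |180° − 120.75°| = 59.25°
59.25° > 2α = 43.60°  →  invalid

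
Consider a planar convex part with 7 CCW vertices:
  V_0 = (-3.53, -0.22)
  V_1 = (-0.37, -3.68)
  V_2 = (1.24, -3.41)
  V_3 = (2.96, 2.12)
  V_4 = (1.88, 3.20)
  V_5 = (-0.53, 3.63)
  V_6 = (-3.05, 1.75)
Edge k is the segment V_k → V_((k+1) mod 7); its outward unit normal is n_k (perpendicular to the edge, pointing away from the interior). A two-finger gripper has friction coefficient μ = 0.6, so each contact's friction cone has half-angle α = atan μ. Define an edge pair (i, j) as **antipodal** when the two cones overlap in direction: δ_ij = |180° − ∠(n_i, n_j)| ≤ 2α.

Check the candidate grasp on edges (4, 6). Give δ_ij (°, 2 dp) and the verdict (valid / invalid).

α = atan 0.6 = 30.96°;  2α = 61.93°
edge 4: e_4 = (-2.41, +0.43);  n_4 = (+0.1756, +0.9845)
edge 6: e_6 = (-0.48, -1.97);  n_6 = (-0.9716, +0.2367)
∠(n_4, n_6) = 86.42°
δ = |180° − 86.42°| = 93.58°
93.58° > 2α = 61.93°  →  invalid

δ = 93.58°, invalid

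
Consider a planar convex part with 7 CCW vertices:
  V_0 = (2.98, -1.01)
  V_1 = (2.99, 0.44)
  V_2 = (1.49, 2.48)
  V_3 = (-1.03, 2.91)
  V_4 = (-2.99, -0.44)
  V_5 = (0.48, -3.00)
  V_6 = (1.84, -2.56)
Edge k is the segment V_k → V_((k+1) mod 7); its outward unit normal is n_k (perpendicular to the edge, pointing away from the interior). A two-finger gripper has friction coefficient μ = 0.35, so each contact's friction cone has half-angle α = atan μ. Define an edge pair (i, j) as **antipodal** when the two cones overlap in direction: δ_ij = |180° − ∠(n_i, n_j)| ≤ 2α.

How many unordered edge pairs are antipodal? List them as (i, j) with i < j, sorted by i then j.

count = 5; pairs: (0,3), (1,4), (2,4), (2,5), (3,6)

α = atan 0.35 = 19.29°;  2α = 38.58°
n_0 = (+1.0000, -0.0069)
n_1 = (+0.8057, +0.5924)
n_2 = (+0.1682, +0.9858)
n_3 = (-0.8631, +0.5050)
n_4 = (-0.5937, -0.8047)
n_5 = (+0.3078, -0.9514)
n_6 = (+0.8056, -0.5925)
  (0,1): δ = 143.28°  ·
  (0,2): δ = 99.29°  ·
  (0,3): δ = 29.94°  ✓
  (0,4): δ = 53.98°  ·
  (0,5): δ = 108.32°  ·
  (0,6): δ = 144.06°  ·
  (1,2): δ = 136.01°  ·
  (1,3): δ = 66.66°  ·
  (1,4): δ = 17.26°  ✓
  (1,5): δ = 71.60°  ·
  (1,6): δ = 107.34°  ·
  (2,3): δ = 110.65°  ·
  (2,4): δ = 26.73°  ✓
  (2,5): δ = 27.61°  ✓
  (2,6): δ = 63.35°  ·
  (3,4): δ = 96.09°  ·
  (3,5): δ = 41.74°  ·
  (3,6): δ = 6.00°  ✓
  (4,5): δ = 125.65°  ·
  (4,6): δ = 89.92°  ·
  (5,6): δ = 144.26°  ·
antipodal pairs: 5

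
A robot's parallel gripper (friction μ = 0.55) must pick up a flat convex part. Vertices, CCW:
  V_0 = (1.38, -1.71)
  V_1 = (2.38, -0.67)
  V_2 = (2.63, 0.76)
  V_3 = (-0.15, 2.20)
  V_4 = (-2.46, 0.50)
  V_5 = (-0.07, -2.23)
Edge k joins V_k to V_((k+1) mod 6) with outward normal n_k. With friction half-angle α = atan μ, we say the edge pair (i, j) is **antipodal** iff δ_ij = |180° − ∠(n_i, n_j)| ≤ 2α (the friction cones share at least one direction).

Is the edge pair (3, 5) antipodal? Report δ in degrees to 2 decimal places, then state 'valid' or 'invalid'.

δ = 16.62°, valid

α = atan 0.55 = 28.81°;  2α = 57.62°
edge 3: e_3 = (-2.31, -1.70);  n_3 = (-0.5927, +0.8054)
edge 5: e_5 = (+1.45, +0.52);  n_5 = (+0.3376, -0.9413)
∠(n_3, n_5) = 163.38°
δ = |180° − 163.38°| = 16.62°
16.62° ≤ 2α = 57.62°  →  valid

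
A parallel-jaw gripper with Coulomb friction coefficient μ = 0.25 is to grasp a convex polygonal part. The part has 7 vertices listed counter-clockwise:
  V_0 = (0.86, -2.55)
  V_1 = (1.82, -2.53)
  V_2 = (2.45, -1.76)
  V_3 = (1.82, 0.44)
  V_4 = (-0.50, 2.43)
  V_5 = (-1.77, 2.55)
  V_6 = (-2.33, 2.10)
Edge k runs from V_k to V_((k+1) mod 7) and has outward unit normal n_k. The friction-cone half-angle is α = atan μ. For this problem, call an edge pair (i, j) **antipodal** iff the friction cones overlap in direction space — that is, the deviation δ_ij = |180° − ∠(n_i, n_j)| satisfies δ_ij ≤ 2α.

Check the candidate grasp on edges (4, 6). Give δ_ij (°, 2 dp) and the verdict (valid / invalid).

α = atan 0.25 = 14.04°;  2α = 28.07°
edge 4: e_4 = (-1.27, +0.12);  n_4 = (+0.0941, +0.9956)
edge 6: e_6 = (+3.19, -4.65);  n_6 = (-0.8246, -0.5657)
∠(n_4, n_6) = 129.85°
δ = |180° − 129.85°| = 50.15°
50.15° > 2α = 28.07°  →  invalid

δ = 50.15°, invalid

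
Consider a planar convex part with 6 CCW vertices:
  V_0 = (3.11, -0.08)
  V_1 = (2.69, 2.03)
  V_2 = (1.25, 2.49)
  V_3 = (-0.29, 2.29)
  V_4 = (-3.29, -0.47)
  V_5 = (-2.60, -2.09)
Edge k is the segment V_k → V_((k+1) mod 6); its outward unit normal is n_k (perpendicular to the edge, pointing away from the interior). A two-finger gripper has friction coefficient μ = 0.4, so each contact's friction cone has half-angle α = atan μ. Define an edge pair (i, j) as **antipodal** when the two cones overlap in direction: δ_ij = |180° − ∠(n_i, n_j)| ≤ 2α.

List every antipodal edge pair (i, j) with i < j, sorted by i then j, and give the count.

count = 4; pairs: (0,4), (1,5), (2,5), (3,5)

α = atan 0.4 = 21.80°;  2α = 43.60°
n_0 = (+0.9808, +0.1952)
n_1 = (+0.3043, +0.9526)
n_2 = (-0.1288, +0.9917)
n_3 = (-0.6771, +0.7359)
n_4 = (-0.9200, -0.3919)
n_5 = (+0.3320, -0.9433)
  (0,1): δ = 118.97°  ·
  (0,2): δ = 93.86°  ·
  (0,3): δ = 58.64°  ·
  (0,4): δ = 11.81°  ✓
  (0,5): δ = 98.14°  ·
  (1,2): δ = 154.88°  ·
  (1,3): δ = 119.67°  ·
  (1,4): δ = 49.21°  ·
  (1,5): δ = 37.11°  ✓
  (2,3): δ = 144.79°  ·
  (2,4): δ = 74.33°  ·
  (2,5): δ = 11.99°  ✓
  (3,4): δ = 109.54°  ·
  (3,5): δ = 23.22°  ✓
  (4,5): δ = 93.68°  ·
antipodal pairs: 4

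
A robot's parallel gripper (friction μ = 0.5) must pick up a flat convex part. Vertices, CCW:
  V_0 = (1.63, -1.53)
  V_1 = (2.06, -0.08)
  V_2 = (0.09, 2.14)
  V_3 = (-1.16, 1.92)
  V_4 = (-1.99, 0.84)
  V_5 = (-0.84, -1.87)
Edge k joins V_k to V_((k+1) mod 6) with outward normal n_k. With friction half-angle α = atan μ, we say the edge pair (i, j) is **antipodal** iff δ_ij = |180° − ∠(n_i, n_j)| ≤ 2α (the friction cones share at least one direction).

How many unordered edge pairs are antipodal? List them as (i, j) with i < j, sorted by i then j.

count = 5; pairs: (0,3), (0,4), (1,4), (2,5), (3,5)

α = atan 0.5 = 26.57°;  2α = 53.13°
n_0 = (+0.9587, -0.2843)
n_1 = (+0.7480, +0.6637)
n_2 = (-0.1733, +0.9849)
n_3 = (-0.7929, +0.6094)
n_4 = (-0.9205, -0.3906)
n_5 = (+0.1364, -0.9907)
  (0,1): δ = 121.90°  ·
  (0,2): δ = 63.50°  ·
  (0,3): δ = 21.03°  ✓
  (0,4): δ = 39.51°  ✓
  (0,5): δ = 114.36°  ·
  (1,2): δ = 121.60°  ·
  (1,3): δ = 79.13°  ·
  (1,4): δ = 18.59°  ✓
  (1,5): δ = 56.25°  ·
  (2,3): δ = 137.52°  ·
  (2,4): δ = 76.99°  ·
  (2,5): δ = 2.14°  ✓
  (3,4): δ = 119.46°  ·
  (3,5): δ = 44.62°  ✓
  (4,5): δ = 105.16°  ·
antipodal pairs: 5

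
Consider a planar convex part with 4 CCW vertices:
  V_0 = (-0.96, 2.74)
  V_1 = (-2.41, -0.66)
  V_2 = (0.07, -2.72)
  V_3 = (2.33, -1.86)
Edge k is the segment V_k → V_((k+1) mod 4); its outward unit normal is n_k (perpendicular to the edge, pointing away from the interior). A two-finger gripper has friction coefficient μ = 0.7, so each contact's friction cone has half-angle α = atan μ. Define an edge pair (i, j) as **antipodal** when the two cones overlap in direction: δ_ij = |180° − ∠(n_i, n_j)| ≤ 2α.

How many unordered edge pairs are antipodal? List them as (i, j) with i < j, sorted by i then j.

α = atan 0.7 = 34.99°;  2α = 69.98°
n_0 = (-0.9198, +0.3923)
n_1 = (-0.6390, -0.7692)
n_2 = (+0.3557, -0.9346)
n_3 = (+0.8134, +0.5817)
  (0,1): δ = 106.62°  ·
  (0,2): δ = 46.07°  ✓
  (0,3): δ = 58.67°  ✓
  (1,2): δ = 119.45°  ·
  (1,3): δ = 14.71°  ✓
  (2,3): δ = 75.26°  ·
antipodal pairs: 3

count = 3; pairs: (0,2), (0,3), (1,3)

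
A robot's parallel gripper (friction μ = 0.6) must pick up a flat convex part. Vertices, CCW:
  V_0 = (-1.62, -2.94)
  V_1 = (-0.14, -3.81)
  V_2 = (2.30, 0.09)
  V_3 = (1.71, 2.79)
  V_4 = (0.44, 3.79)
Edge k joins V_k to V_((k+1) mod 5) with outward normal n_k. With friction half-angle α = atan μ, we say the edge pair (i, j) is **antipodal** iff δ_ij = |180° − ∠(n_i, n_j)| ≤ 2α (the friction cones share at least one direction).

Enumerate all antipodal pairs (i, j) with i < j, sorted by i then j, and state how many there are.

count = 4; pairs: (0,2), (0,3), (1,4), (2,4)

α = atan 0.6 = 30.96°;  2α = 61.93°
n_0 = (-0.5068, -0.8621)
n_1 = (+0.8478, -0.5304)
n_2 = (+0.9769, +0.2135)
n_3 = (+0.6186, +0.7857)
n_4 = (-0.9562, +0.2927)
  (0,1): δ = 91.58°  ·
  (0,2): δ = 47.22°  ✓
  (0,3): δ = 7.77°  ✓
  (0,4): δ = 103.43°  ·
  (1,2): δ = 135.64°  ·
  (1,3): δ = 96.19°  ·
  (1,4): δ = 15.01°  ✓
  (2,3): δ = 140.54°  ·
  (2,4): δ = 29.35°  ✓
  (3,4): δ = 68.80°  ·
antipodal pairs: 4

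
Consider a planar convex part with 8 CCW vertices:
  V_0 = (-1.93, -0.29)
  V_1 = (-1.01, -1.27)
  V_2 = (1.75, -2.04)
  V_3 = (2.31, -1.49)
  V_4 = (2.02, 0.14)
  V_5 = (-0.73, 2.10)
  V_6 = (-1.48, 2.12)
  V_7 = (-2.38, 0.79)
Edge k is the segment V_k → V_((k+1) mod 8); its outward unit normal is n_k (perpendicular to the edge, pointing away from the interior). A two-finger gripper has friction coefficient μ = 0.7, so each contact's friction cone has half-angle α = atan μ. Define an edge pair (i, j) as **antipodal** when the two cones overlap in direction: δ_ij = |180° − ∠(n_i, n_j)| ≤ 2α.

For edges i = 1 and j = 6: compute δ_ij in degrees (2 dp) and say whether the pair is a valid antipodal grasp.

α = atan 0.7 = 34.99°;  2α = 69.98°
edge 1: e_1 = (+2.76, -0.77);  n_1 = (-0.2687, -0.9632)
edge 6: e_6 = (-0.90, -1.33);  n_6 = (-0.8282, +0.5604)
∠(n_1, n_6) = 108.50°
δ = |180° − 108.50°| = 71.50°
71.50° > 2α = 69.98°  →  invalid

δ = 71.50°, invalid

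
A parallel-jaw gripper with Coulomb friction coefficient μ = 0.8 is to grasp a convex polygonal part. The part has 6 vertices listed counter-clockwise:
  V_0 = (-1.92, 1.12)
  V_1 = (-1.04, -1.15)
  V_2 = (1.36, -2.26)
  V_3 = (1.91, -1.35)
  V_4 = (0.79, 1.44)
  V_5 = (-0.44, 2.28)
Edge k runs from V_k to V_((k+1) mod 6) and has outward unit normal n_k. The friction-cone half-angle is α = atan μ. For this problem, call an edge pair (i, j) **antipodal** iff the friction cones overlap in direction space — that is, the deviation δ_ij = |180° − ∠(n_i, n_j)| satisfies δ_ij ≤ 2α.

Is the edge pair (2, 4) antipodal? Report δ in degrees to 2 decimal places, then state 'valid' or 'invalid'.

δ = 93.18°, invalid

α = atan 0.8 = 38.66°;  2α = 77.32°
edge 2: e_2 = (+0.55, +0.91);  n_2 = (+0.8558, -0.5173)
edge 4: e_4 = (-1.23, +0.84);  n_4 = (+0.5640, +0.8258)
∠(n_2, n_4) = 86.82°
δ = |180° − 86.82°| = 93.18°
93.18° > 2α = 77.32°  →  invalid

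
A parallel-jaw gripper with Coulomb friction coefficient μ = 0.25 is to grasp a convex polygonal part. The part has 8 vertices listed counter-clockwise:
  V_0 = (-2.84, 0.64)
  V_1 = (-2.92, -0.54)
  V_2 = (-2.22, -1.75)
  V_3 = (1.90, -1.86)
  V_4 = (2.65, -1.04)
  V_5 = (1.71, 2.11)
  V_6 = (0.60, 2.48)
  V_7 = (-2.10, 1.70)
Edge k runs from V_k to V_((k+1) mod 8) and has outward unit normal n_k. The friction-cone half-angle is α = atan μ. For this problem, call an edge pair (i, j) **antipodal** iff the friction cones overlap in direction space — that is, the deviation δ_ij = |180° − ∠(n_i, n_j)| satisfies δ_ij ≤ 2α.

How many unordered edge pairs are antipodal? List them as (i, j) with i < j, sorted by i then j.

α = atan 0.25 = 14.04°;  2α = 28.07°
n_0 = (-0.9977, +0.0676)
n_1 = (-0.8656, -0.5008)
n_2 = (-0.0267, -0.9996)
n_3 = (+0.7379, -0.6749)
n_4 = (+0.9582, +0.2860)
n_5 = (+0.3162, +0.9487)
n_6 = (-0.2775, +0.9607)
n_7 = (-0.8200, +0.5724)
  (0,1): δ = 146.07°  ·
  (0,2): δ = 87.65°  ·
  (0,3): δ = 38.57°  ·
  (0,4): δ = 20.49°  ✓
  (0,5): δ = 75.44°  ·
  (0,6): δ = 109.99°  ·
  (0,7): δ = 148.96°  ·
  (1,2): δ = 121.58°  ·
  (1,3): δ = 72.50°  ·
  (1,4): δ = 13.43°  ✓
  (1,5): δ = 41.52°  ·
  (1,6): δ = 76.06°  ·
  (1,7): δ = 115.03°  ·
  (2,3): δ = 130.92°  ·
  (2,4): δ = 71.85°  ·
  (2,5): δ = 16.91°  ✓
  (2,6): δ = 17.64°  ✓
  (2,7): δ = 56.61°  ·
  (3,4): δ = 120.94°  ·
  (3,5): δ = 65.99°  ·
  (3,6): δ = 31.44°  ·
  (3,7): δ = 7.53°  ✓
  (4,5): δ = 125.05°  ·
  (4,6): δ = 90.50°  ·
  (4,7): δ = 51.54°  ·
  (5,6): δ = 145.45°  ·
  (5,7): δ = 106.48°  ·
  (6,7): δ = 141.03°  ·
antipodal pairs: 5

count = 5; pairs: (0,4), (1,4), (2,5), (2,6), (3,7)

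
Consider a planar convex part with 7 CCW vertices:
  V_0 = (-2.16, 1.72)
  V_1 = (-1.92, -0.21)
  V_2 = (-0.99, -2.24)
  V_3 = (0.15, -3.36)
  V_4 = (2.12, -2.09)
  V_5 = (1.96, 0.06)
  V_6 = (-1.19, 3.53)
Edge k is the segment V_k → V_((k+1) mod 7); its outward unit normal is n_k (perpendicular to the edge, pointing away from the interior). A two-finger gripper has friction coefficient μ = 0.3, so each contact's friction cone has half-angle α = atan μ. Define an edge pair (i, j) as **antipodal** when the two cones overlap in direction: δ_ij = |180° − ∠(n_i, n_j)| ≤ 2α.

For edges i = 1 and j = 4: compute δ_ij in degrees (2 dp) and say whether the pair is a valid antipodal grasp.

δ = 20.36°, valid

α = atan 0.3 = 16.70°;  2α = 33.40°
edge 1: e_1 = (+0.93, -2.03);  n_1 = (-0.9091, -0.4165)
edge 4: e_4 = (-0.16, +2.15);  n_4 = (+0.9972, +0.0742)
∠(n_1, n_4) = 159.64°
δ = |180° − 159.64°| = 20.36°
20.36° ≤ 2α = 33.40°  →  valid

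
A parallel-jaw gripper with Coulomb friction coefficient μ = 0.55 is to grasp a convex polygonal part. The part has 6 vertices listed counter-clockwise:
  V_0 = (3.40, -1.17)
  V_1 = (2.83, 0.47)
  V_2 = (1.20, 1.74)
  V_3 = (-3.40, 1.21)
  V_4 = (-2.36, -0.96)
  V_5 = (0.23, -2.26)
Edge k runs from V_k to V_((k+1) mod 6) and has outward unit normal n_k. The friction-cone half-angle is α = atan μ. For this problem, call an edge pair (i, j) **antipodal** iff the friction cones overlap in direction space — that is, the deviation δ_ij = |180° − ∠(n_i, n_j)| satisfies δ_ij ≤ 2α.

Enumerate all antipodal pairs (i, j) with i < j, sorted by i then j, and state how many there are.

count = 7; pairs: (0,3), (0,4), (1,3), (1,4), (1,5), (2,4), (2,5)

α = atan 0.55 = 28.81°;  2α = 57.62°
n_0 = (+0.9446, +0.3283)
n_1 = (+0.6146, +0.7888)
n_2 = (-0.1145, +0.9934)
n_3 = (-0.9018, -0.4322)
n_4 = (-0.4486, -0.8937)
n_5 = (+0.3252, -0.9457)
  (0,1): δ = 147.09°  ·
  (0,2): δ = 102.59°  ·
  (0,3): δ = 6.44°  ✓
  (0,4): δ = 44.18°  ✓
  (0,5): δ = 89.81°  ·
  (1,2): δ = 135.50°  ·
  (1,3): δ = 26.47°  ✓
  (1,4): δ = 11.27°  ✓
  (1,5): δ = 56.90°  ✓
  (2,3): δ = 70.97°  ·
  (2,4): δ = 33.23°  ✓
  (2,5): δ = 12.40°  ✓
  (3,4): δ = 142.26°  ·
  (3,5): δ = 96.63°  ·
  (4,5): δ = 134.37°  ·
antipodal pairs: 7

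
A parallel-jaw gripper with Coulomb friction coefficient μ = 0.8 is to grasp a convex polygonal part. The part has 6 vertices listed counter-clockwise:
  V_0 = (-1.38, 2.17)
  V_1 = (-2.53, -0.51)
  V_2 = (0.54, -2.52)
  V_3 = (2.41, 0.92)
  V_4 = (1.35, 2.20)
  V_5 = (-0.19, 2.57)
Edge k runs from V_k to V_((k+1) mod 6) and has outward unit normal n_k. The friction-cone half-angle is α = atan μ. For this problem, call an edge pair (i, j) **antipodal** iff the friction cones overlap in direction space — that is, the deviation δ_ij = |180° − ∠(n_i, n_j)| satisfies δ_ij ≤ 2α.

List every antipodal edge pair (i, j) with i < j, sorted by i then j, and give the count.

count = 7; pairs: (0,2), (0,3), (1,3), (1,4), (1,5), (2,4), (2,5)

α = atan 0.8 = 38.66°;  2α = 77.32°
n_0 = (-0.9190, +0.3943)
n_1 = (-0.5478, -0.8366)
n_2 = (+0.8786, -0.4776)
n_3 = (+0.7702, +0.6378)
n_4 = (+0.2336, +0.9723)
n_5 = (-0.3186, +0.9479)
  (0,1): δ = 99.99°  ·
  (0,2): δ = 5.30°  ✓
  (0,3): δ = 62.85°  ✓
  (0,4): δ = 99.71°  ·
  (0,5): δ = 131.80°  ·
  (1,2): δ = 85.32°  ·
  (1,3): δ = 17.16°  ✓
  (1,4): δ = 19.70°  ✓
  (1,5): δ = 51.79°  ✓
  (2,3): δ = 111.84°  ·
  (2,4): δ = 74.98°  ✓
  (2,5): δ = 42.89°  ✓
  (3,4): δ = 143.14°  ·
  (3,5): δ = 111.05°  ·
  (4,5): δ = 147.91°  ·
antipodal pairs: 7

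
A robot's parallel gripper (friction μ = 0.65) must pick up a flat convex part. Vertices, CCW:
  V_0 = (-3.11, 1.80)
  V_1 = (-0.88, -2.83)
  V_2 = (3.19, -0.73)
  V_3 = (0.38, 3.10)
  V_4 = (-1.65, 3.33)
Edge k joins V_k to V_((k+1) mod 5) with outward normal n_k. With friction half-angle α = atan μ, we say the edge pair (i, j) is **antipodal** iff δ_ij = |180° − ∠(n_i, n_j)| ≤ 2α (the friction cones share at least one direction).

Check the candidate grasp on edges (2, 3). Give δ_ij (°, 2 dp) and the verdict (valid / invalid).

α = atan 0.65 = 33.02°;  2α = 66.05°
edge 2: e_2 = (-2.81, +3.83);  n_2 = (+0.8063, +0.5915)
edge 3: e_3 = (-2.03, +0.23);  n_3 = (+0.1126, +0.9936)
∠(n_2, n_3) = 47.27°
δ = |180° − 47.27°| = 132.73°
132.73° > 2α = 66.05°  →  invalid

δ = 132.73°, invalid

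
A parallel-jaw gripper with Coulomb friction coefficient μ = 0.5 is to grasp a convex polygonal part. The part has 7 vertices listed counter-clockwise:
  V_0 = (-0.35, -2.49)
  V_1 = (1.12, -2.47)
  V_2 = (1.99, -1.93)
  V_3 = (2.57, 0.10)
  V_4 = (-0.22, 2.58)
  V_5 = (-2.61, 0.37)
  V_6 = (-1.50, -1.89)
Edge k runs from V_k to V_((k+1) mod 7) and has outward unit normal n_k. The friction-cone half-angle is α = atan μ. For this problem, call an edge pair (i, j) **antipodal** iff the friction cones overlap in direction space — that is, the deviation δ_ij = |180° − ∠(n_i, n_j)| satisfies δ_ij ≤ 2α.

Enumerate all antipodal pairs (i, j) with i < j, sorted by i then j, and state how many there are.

α = atan 0.5 = 26.57°;  2α = 53.13°
n_0 = (+0.0136, -0.9999)
n_1 = (+0.5274, -0.8496)
n_2 = (+0.9615, -0.2747)
n_3 = (+0.6644, +0.7474)
n_4 = (-0.6789, +0.7342)
n_5 = (-0.8976, -0.4408)
n_6 = (-0.4626, -0.8866)
  (0,1): δ = 148.95°  ·
  (0,2): δ = 106.72°  ·
  (0,3): δ = 42.41°  ✓
  (0,4): δ = 41.98°  ✓
  (0,5): δ = 115.38°  ·
  (0,6): δ = 151.67°  ·
  (1,2): δ = 137.77°  ·
  (1,3): δ = 73.46°  ·
  (1,4): δ = 10.93°  ✓
  (1,5): δ = 84.33°  ·
  (1,6): δ = 120.62°  ·
  (2,3): δ = 115.69°  ·
  (2,4): δ = 31.30°  ✓
  (2,5): δ = 42.10°  ✓
  (2,6): δ = 78.39°  ·
  (3,4): δ = 95.61°  ·
  (3,5): δ = 22.21°  ✓
  (3,6): δ = 14.08°  ✓
  (4,5): δ = 106.60°  ·
  (4,6): δ = 70.31°  ·
  (5,6): δ = 143.71°  ·
antipodal pairs: 7

count = 7; pairs: (0,3), (0,4), (1,4), (2,4), (2,5), (3,5), (3,6)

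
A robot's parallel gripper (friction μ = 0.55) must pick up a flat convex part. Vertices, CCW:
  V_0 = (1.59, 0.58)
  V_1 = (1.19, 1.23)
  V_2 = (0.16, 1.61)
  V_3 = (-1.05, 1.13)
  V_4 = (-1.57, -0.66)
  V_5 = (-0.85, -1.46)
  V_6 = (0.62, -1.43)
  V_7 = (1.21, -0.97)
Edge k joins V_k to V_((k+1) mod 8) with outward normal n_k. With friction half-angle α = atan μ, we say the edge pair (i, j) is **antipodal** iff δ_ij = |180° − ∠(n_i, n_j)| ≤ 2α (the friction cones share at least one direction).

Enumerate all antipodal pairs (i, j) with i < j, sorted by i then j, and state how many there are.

count = 10; pairs: (0,3), (0,4), (1,4), (1,5), (2,5), (2,6), (2,7), (3,6), (3,7), (4,7)

α = atan 0.55 = 28.81°;  2α = 57.62°
n_0 = (+0.8517, +0.5241)
n_1 = (+0.3461, +0.9382)
n_2 = (-0.3687, +0.9295)
n_3 = (-0.9603, +0.2790)
n_4 = (-0.7433, -0.6690)
n_5 = (+0.0204, -0.9998)
n_6 = (+0.6149, -0.7886)
n_7 = (+0.9712, -0.2381)
  (0,1): δ = 141.86°  ·
  (0,2): δ = 99.97°  ·
  (0,3): δ = 47.81°  ✓
  (0,4): δ = 10.38°  ✓
  (0,5): δ = 59.56°  ·
  (0,6): δ = 96.33°  ·
  (0,7): δ = 134.62°  ·
  (1,2): δ = 138.11°  ·
  (1,3): δ = 85.95°  ·
  (1,4): δ = 27.76°  ✓
  (1,5): δ = 21.42°  ✓
  (1,6): δ = 58.19°  ·
  (1,7): δ = 96.48°  ·
  (2,3): δ = 127.84°  ·
  (2,4): δ = 69.65°  ·
  (2,5): δ = 20.47°  ✓
  (2,6): δ = 16.30°  ✓
  (2,7): δ = 54.59°  ✓
  (3,4): δ = 121.81°  ·
  (3,5): δ = 72.63°  ·
  (3,6): δ = 35.86°  ✓
  (3,7): δ = 2.42°  ✓
  (4,5): δ = 130.82°  ·
  (4,6): δ = 94.05°  ·
  (4,7): δ = 55.76°  ✓
  (5,6): δ = 143.23°  ·
  (5,7): δ = 104.94°  ·
  (6,7): δ = 141.72°  ·
antipodal pairs: 10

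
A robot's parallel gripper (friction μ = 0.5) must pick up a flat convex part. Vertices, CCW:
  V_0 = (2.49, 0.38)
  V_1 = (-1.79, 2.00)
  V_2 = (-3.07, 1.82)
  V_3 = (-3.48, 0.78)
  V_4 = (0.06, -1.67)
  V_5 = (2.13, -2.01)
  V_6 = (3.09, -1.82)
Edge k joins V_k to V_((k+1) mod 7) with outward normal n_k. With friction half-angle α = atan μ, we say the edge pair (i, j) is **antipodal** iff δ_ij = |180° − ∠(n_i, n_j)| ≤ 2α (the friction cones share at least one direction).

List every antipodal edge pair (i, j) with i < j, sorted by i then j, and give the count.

α = atan 0.5 = 26.57°;  2α = 53.13°
n_0 = (+0.3540, +0.9352)
n_1 = (-0.1393, +0.9903)
n_2 = (-0.9303, +0.3668)
n_3 = (-0.5691, -0.8223)
n_4 = (-0.1621, -0.9868)
n_5 = (+0.1942, -0.9810)
n_6 = (+0.9648, +0.2631)
  (0,1): δ = 151.26°  ·
  (0,2): δ = 90.78°  ·
  (0,3): δ = 13.95°  ✓
  (0,4): δ = 11.40°  ✓
  (0,5): δ = 31.93°  ✓
  (0,6): δ = 125.99°  ·
  (1,2): δ = 119.52°  ·
  (1,3): δ = 42.69°  ✓
  (1,4): δ = 17.33°  ✓
  (1,5): δ = 3.19°  ✓
  (1,6): δ = 97.25°  ·
  (2,3): δ = 103.17°  ·
  (2,4): δ = 77.81°  ·
  (2,5): δ = 57.29°  ·
  (2,6): δ = 36.77°  ✓
  (3,4): δ = 154.64°  ·
  (3,5): δ = 134.12°  ·
  (3,6): δ = 40.06°  ✓
  (4,5): δ = 159.48°  ·
  (4,6): δ = 65.42°  ·
  (5,6): δ = 85.94°  ·
antipodal pairs: 8

count = 8; pairs: (0,3), (0,4), (0,5), (1,3), (1,4), (1,5), (2,6), (3,6)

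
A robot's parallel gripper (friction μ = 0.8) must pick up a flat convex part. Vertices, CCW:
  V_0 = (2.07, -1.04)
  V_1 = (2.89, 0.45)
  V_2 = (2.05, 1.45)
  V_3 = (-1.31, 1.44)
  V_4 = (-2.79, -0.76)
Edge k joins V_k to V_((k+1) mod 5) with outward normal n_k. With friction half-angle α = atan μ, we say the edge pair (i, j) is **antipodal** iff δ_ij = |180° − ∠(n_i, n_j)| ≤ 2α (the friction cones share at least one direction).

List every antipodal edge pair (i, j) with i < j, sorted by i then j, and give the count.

count = 6; pairs: (0,2), (0,3), (1,3), (1,4), (2,4), (3,4)

α = atan 0.8 = 38.66°;  2α = 77.32°
n_0 = (+0.8761, -0.4821)
n_1 = (+0.7657, +0.6432)
n_2 = (-0.0030, +1.0000)
n_3 = (-0.8297, +0.5582)
n_4 = (-0.0575, -0.9983)
  (0,1): δ = 111.14°  ·
  (0,2): δ = 61.00°  ✓
  (0,3): δ = 5.10°  ✓
  (0,4): δ = 115.53°  ·
  (1,2): δ = 129.86°  ·
  (1,3): δ = 73.96°  ✓
  (1,4): δ = 46.67°  ✓
  (2,3): δ = 124.10°  ·
  (2,4): δ = 3.47°  ✓
  (3,4): δ = 59.37°  ✓
antipodal pairs: 6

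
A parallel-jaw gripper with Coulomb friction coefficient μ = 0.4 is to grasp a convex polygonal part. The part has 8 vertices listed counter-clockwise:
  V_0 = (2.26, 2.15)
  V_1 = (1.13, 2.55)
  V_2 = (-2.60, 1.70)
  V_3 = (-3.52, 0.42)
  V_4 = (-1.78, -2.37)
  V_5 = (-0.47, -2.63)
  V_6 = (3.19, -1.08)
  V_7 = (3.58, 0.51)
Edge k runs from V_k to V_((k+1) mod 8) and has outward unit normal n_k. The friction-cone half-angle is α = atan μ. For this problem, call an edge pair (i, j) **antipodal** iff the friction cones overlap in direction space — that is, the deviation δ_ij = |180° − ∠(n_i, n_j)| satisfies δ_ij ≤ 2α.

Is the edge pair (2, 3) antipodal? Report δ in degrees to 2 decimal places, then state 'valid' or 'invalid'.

α = atan 0.4 = 21.80°;  2α = 43.60°
edge 2: e_2 = (-0.92, -1.28);  n_2 = (-0.8120, +0.5836)
edge 3: e_3 = (+1.74, -2.79);  n_3 = (-0.8485, -0.5292)
∠(n_2, n_3) = 67.66°
δ = |180° − 67.66°| = 112.34°
112.34° > 2α = 43.60°  →  invalid

δ = 112.34°, invalid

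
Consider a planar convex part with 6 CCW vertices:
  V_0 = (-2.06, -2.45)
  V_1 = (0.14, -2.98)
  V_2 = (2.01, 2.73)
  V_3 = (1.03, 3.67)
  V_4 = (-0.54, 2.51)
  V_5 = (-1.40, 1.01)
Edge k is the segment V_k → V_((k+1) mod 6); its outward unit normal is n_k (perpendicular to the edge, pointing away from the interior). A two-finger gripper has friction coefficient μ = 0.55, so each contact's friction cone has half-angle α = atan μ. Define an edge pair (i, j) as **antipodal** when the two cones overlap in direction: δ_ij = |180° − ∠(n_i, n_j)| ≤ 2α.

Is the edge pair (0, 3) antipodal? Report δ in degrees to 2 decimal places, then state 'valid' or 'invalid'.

α = atan 0.55 = 28.81°;  2α = 57.62°
edge 0: e_0 = (+2.20, -0.53);  n_0 = (-0.2342, -0.9722)
edge 3: e_3 = (-1.57, -1.16);  n_3 = (-0.5942, +0.8043)
∠(n_0, n_3) = 130.00°
δ = |180° − 130.00°| = 50.00°
50.00° ≤ 2α = 57.62°  →  valid

δ = 50.00°, valid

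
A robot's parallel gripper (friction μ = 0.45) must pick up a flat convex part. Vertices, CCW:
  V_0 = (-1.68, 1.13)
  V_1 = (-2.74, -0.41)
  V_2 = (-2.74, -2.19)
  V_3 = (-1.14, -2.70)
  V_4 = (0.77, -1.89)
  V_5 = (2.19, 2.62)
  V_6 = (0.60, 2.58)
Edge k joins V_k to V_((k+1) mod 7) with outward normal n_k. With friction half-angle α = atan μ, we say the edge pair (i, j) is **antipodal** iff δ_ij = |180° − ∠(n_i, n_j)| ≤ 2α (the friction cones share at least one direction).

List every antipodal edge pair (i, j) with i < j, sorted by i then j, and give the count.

α = atan 0.45 = 24.23°;  2α = 48.46°
n_0 = (-0.8237, +0.5670)
n_1 = (-1.0000, -0.0000)
n_2 = (-0.3037, -0.9528)
n_3 = (+0.3904, -0.9206)
n_4 = (+0.9538, -0.3003)
n_5 = (-0.0251, +0.9997)
n_6 = (-0.5366, +0.8438)
  (0,1): δ = 145.46°  ·
  (0,2): δ = 73.14°  ·
  (0,3): δ = 32.48°  ✓
  (0,4): δ = 17.06°  ✓
  (0,5): δ = 125.98°  ·
  (0,6): δ = 157.00°  ·
  (1,2): δ = 107.68°  ·
  (1,3): δ = 67.02°  ·
  (1,4): δ = 17.48°  ✓
  (1,5): δ = 91.44°  ·
  (1,6): δ = 122.45°  ·
  (2,3): δ = 139.34°  ·
  (2,4): δ = 89.80°  ·
  (2,5): δ = 19.12°  ✓
  (2,6): δ = 50.13°  ·
  (3,4): δ = 130.46°  ·
  (3,5): δ = 21.54°  ✓
  (3,6): δ = 9.47°  ✓
  (4,5): δ = 71.08°  ·
  (4,6): δ = 40.07°  ✓
  (5,6): δ = 148.99°  ·
antipodal pairs: 7

count = 7; pairs: (0,3), (0,4), (1,4), (2,5), (3,5), (3,6), (4,6)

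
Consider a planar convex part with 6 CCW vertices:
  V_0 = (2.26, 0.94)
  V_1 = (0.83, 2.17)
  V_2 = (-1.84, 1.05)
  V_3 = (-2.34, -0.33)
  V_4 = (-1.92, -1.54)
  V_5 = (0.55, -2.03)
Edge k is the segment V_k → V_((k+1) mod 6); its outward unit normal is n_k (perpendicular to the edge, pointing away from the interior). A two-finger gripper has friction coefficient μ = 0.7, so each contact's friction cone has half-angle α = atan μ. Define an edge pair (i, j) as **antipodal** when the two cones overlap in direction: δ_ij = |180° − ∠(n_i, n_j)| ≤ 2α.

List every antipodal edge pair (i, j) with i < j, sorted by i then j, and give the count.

α = atan 0.7 = 34.99°;  2α = 69.98°
n_0 = (+0.6521, +0.7581)
n_1 = (-0.3868, +0.9222)
n_2 = (-0.9402, +0.3406)
n_3 = (-0.9447, -0.3279)
n_4 = (-0.1946, -0.9809)
n_5 = (+0.8666, -0.4990)
  (0,1): δ = 116.54°  ·
  (0,2): δ = 69.22°  ✓
  (0,3): δ = 30.16°  ✓
  (0,4): δ = 29.48°  ✓
  (0,5): δ = 100.77°  ·
  (1,2): δ = 132.67°  ·
  (1,3): δ = 93.61°  ·
  (1,4): δ = 33.98°  ✓
  (1,5): δ = 37.31°  ✓
  (2,3): δ = 140.94°  ·
  (2,4): δ = 81.30°  ·
  (2,5): δ = 10.02°  ✓
  (3,4): δ = 120.36°  ·
  (3,5): δ = 49.07°  ✓
  (4,5): δ = 108.71°  ·
antipodal pairs: 7

count = 7; pairs: (0,2), (0,3), (0,4), (1,4), (1,5), (2,5), (3,5)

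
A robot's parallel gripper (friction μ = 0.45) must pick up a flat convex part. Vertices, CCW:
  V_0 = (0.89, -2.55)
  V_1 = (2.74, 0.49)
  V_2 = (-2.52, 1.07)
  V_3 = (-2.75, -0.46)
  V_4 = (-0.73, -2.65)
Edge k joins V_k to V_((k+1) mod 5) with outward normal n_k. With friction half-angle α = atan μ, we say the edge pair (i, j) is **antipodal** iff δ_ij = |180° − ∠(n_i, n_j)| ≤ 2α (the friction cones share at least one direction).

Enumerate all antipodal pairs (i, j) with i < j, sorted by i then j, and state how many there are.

count = 3; pairs: (0,2), (1,3), (1,4)

α = atan 0.45 = 24.23°;  2α = 48.46°
n_0 = (+0.8543, -0.5199)
n_1 = (+0.1096, +0.9940)
n_2 = (-0.9889, +0.1487)
n_3 = (-0.7351, -0.6780)
n_4 = (+0.0616, -0.9981)
  (0,1): δ = 64.97°  ·
  (0,2): δ = 22.77°  ✓
  (0,3): δ = 74.01°  ·
  (0,4): δ = 124.86°  ·
  (1,2): δ = 92.26°  ·
  (1,3): δ = 41.02°  ✓
  (1,4): δ = 9.82°  ✓
  (2,3): δ = 128.76°  ·
  (2,4): δ = 77.92°  ·
  (3,4): δ = 129.16°  ·
antipodal pairs: 3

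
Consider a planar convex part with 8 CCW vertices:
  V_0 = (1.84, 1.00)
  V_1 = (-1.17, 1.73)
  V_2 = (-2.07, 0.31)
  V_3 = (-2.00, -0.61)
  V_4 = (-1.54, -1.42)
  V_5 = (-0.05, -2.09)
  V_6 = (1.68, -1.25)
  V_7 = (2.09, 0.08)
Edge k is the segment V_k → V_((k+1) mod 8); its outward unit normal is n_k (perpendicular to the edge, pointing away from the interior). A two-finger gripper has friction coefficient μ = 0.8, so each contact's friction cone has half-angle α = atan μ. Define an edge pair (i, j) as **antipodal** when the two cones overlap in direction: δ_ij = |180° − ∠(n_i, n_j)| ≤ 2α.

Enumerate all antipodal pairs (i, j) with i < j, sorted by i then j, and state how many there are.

count = 13; pairs: (0,2), (0,3), (0,4), (0,5), (1,5), (1,6), (1,7), (2,5), (2,6), (2,7), (3,6), (3,7), (4,7)

α = atan 0.8 = 38.66°;  2α = 77.32°
n_0 = (+0.2357, +0.9718)
n_1 = (-0.8446, +0.5353)
n_2 = (-0.9971, -0.0759)
n_3 = (-0.8696, -0.4938)
n_4 = (-0.4101, -0.9120)
n_5 = (+0.4368, -0.8996)
n_6 = (+0.9556, -0.2946)
n_7 = (+0.9650, +0.2622)
  (0,1): δ = 108.73°  ·
  (0,2): δ = 72.02°  ✓
  (0,3): δ = 46.78°  ✓
  (0,4): δ = 10.58°  ✓
  (0,5): δ = 39.53°  ✓
  (0,6): δ = 86.50°  ·
  (0,7): δ = 118.83°  ·
  (1,2): δ = 143.28°  ·
  (1,3): δ = 118.04°  ·
  (1,4): δ = 81.85°  ·
  (1,5): δ = 31.73°  ✓
  (1,6): δ = 15.23°  ✓
  (1,7): δ = 47.57°  ✓
  (2,3): δ = 154.76°  ·
  (2,4): δ = 118.56°  ·
  (2,5): δ = 68.45°  ✓
  (2,6): δ = 21.48°  ✓
  (2,7): δ = 10.85°  ✓
  (3,4): δ = 143.80°  ·
  (3,5): δ = 93.69°  ·
  (3,6): δ = 46.73°  ✓
  (3,7): δ = 14.39°  ✓
  (4,5): δ = 129.89°  ·
  (4,6): δ = 82.92°  ·
  (4,7): δ = 50.59°  ✓
  (5,6): δ = 133.03°  ·
  (5,7): δ = 100.70°  ·
  (6,7): δ = 147.66°  ·
antipodal pairs: 13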